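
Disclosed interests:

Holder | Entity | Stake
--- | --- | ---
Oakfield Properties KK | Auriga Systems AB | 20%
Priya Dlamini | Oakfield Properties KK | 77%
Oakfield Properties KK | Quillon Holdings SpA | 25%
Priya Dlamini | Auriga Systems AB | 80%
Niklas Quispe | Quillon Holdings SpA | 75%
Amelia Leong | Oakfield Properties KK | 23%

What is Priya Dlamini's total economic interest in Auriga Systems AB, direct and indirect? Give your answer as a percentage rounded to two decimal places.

95.40%

Priya reaches Auriga along 2 paths.
Via Oakfield: 77% × 20% = 15.4%.
Direct stake: 80% = 80%.
Total: 15.4% + 80% = 95.4%.
Rounded: 95.40%.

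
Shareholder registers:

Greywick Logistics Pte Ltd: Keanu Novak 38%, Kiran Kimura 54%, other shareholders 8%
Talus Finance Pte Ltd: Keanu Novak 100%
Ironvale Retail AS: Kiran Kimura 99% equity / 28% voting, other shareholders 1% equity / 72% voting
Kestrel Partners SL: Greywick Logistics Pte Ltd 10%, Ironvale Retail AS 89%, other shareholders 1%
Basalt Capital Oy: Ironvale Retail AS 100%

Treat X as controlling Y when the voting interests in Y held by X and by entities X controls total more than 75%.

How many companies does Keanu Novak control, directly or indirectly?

Keanu holds 100% of Talus, so Keanu controls Talus.
No other company's threshold is met.
Keanu controls 1 company.

1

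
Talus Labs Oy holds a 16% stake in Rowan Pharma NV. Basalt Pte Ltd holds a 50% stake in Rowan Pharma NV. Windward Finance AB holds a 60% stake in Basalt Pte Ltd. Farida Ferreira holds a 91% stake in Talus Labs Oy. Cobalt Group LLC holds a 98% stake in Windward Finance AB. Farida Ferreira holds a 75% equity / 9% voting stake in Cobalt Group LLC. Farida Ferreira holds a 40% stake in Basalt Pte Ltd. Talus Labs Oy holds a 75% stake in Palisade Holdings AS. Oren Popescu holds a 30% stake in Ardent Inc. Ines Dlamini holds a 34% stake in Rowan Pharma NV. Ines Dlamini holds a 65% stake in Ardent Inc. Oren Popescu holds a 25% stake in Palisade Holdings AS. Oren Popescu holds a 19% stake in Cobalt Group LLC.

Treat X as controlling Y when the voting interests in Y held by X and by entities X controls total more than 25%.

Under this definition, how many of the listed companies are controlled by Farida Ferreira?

Farida holds 91% of Talus, so Farida controls Talus.
Farida holds 40% of Basalt, so Farida controls Basalt.
Talus and Basalt together hold 16% + 50% = 66% of Rowan, so Farida controls Rowan.
Talus holds 75% of Palisade, so Farida controls Palisade.
No other company's threshold is met.
Farida controls 4 companies.

4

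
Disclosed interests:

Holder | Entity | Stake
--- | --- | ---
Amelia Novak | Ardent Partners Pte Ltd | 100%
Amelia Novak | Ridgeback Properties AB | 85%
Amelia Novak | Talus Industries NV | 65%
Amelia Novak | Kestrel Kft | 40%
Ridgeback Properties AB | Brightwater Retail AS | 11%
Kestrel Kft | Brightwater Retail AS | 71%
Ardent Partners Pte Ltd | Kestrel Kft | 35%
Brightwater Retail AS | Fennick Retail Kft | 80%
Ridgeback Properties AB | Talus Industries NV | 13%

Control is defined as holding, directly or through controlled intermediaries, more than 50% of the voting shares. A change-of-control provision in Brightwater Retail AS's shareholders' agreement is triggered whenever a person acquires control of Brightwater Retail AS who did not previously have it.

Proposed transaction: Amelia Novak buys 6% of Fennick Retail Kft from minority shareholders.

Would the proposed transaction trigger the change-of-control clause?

No

The purchase changes only Amelia's holdings, so Amelia is the only person who could newly come to control Brightwater.
Amelia holds 100% of Ardent, so Amelia controls Ardent.
Amelia and Ardent together hold 40% + 35% = 75% of Kestrel, so Amelia controls Kestrel.
Amelia holds 85% of Ridgeback, so Amelia controls Ridgeback.
Kestrel and Ridgeback together hold 71% + 11% = 82% of Brightwater, so Amelia controls Brightwater.
So Amelia already controls Brightwater before the transaction.
After the purchase, Amelia holds 6% of Fennick directly.
Amelia controlled Brightwater already, so this is not a new person acquiring control; every other person's position is unchanged or reduced.
No new person acquires control, so the clause is not triggered.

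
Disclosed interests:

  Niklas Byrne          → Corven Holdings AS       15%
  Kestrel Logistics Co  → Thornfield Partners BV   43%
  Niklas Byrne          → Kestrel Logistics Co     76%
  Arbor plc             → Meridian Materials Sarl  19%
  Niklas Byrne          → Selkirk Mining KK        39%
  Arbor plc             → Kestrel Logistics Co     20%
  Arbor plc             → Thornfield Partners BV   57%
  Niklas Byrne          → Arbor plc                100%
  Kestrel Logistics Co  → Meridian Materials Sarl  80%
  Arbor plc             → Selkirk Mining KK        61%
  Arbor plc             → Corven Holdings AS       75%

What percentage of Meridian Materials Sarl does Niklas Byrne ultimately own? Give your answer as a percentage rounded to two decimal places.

95.80%

Niklas reaches Meridian along 3 paths.
Via Kestrel: 76% × 80% = 60.8%.
Via Arbor → Kestrel: 100% × 20% × 80% = 16%.
Via Arbor: 100% × 19% = 19%.
Total: 60.8% + 16% + 19% = 95.8%.
Rounded: 95.80%.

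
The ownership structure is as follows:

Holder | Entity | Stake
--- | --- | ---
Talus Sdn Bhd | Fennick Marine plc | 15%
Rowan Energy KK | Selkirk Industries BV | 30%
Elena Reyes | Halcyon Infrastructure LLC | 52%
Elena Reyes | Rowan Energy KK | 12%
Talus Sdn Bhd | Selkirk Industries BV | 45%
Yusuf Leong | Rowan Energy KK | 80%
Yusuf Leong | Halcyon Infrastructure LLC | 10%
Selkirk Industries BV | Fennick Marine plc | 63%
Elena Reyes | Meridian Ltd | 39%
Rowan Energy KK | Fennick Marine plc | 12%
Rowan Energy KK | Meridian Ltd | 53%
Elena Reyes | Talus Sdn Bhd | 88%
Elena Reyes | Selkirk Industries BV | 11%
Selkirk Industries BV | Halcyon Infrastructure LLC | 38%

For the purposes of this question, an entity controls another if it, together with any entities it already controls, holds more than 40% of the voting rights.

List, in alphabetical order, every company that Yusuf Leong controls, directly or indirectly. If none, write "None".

Yusuf holds 80% of Rowan, so Yusuf controls Rowan.
Rowan holds 53% of Meridian, so Yusuf controls Meridian.
No other company's threshold is met.

Meridian Ltd, Rowan Energy KK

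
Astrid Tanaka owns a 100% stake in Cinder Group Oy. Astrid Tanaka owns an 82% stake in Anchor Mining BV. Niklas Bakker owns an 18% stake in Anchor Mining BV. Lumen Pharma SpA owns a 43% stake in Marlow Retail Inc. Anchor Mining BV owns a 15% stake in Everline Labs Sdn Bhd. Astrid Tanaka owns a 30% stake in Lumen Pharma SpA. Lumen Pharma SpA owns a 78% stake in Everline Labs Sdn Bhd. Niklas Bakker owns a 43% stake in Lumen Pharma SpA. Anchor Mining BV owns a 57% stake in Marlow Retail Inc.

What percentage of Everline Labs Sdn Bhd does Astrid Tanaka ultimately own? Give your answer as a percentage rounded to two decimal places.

35.70%

Astrid reaches Everline along 2 paths.
Via Lumen: 30% × 78% = 23.4%.
Via Anchor: 82% × 15% = 12.3%.
Total: 23.4% + 12.3% = 35.7%.
Rounded: 35.70%.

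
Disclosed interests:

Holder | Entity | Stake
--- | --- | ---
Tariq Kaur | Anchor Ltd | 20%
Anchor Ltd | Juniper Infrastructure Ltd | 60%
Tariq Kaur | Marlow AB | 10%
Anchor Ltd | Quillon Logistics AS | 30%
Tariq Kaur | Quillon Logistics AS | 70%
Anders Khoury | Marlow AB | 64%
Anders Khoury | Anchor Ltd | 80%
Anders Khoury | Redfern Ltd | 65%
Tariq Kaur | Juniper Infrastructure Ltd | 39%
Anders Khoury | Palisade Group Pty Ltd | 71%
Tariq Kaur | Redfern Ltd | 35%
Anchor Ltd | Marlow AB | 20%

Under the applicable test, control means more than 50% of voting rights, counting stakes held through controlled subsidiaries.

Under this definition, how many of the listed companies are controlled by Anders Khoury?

Anders holds 80% of Anchor, so Anders controls Anchor.
Anchor holds 60% of Juniper, so Anders controls Juniper.
Anders holds 65% of Redfern, so Anders controls Redfern.
Anders holds 71% of Palisade, so Anders controls Palisade.
Anders and Anchor together hold 64% + 20% = 84% of Marlow, so Anders controls Marlow.
No other company's threshold is met.
Anders controls 5 companies.

5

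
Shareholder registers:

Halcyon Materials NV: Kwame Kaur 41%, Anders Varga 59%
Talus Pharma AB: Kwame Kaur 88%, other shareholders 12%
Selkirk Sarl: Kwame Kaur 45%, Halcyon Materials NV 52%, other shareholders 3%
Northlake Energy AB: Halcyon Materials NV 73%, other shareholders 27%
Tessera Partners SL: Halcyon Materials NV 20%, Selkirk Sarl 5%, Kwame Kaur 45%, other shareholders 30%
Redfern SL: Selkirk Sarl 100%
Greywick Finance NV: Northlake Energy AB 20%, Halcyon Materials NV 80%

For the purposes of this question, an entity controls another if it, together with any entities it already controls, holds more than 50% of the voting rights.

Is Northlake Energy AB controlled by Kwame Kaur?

No

Kwame holds 88% of Talus, so Kwame controls Talus.
Neither Kwame nor any entity Kwame controls holds any voting interest in Northlake.
So Kwame does not control Northlake.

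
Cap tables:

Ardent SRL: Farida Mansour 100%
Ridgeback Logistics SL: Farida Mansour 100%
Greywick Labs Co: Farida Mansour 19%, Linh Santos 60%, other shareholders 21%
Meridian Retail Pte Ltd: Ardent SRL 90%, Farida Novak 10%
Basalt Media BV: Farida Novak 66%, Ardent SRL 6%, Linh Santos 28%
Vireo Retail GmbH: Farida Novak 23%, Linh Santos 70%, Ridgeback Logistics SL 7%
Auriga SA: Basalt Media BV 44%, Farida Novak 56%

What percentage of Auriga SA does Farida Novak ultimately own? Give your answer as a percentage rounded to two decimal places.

85.04%

Farida Novak reaches Auriga along 2 paths.
Via Basalt: 66% × 44% = 29.04%.
Direct stake: 56% = 56%.
Total: 29.04% + 56% = 85.04%.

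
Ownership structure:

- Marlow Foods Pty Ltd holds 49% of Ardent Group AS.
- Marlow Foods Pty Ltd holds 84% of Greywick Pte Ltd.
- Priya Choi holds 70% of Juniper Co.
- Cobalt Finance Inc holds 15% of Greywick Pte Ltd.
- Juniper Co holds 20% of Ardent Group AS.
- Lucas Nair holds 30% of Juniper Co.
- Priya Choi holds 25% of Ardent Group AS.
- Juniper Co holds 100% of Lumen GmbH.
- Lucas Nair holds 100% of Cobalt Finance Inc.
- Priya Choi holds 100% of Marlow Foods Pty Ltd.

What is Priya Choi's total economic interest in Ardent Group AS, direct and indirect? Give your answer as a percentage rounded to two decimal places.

88.00%

Priya reaches Ardent along 3 paths.
Via Marlow: 100% × 49% = 49%.
Direct stake: 25% = 25%.
Via Juniper: 70% × 20% = 14%.
Total: 49% + 25% + 14% = 88%.
Rounded: 88.00%.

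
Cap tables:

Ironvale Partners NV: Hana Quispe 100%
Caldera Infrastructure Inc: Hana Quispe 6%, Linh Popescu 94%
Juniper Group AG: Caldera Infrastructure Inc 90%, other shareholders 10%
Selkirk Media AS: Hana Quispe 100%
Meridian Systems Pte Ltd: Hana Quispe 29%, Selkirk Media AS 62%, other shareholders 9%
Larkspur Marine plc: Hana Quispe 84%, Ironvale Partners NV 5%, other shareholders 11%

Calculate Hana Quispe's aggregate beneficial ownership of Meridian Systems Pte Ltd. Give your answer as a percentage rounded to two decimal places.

Hana reaches Meridian along 2 paths.
Direct stake: 29% = 29%.
Via Selkirk: 100% × 62% = 62%.
Total: 29% + 62% = 91%.
Rounded: 91.00%.

91.00%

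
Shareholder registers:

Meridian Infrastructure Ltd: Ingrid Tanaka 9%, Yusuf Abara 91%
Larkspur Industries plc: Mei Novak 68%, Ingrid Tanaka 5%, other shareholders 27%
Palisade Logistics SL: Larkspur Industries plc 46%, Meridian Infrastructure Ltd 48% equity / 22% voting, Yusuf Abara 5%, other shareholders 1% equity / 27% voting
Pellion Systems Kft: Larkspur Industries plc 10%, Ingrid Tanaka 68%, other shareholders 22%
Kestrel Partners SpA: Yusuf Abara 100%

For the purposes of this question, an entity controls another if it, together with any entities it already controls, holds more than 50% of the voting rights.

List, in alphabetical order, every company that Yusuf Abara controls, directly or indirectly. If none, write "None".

Kestrel Partners SpA, Meridian Infrastructure Ltd

Yusuf holds 91% of Meridian, so Yusuf controls Meridian.
Yusuf holds 100% of Kestrel, so Yusuf controls Kestrel.
No other company's threshold is met.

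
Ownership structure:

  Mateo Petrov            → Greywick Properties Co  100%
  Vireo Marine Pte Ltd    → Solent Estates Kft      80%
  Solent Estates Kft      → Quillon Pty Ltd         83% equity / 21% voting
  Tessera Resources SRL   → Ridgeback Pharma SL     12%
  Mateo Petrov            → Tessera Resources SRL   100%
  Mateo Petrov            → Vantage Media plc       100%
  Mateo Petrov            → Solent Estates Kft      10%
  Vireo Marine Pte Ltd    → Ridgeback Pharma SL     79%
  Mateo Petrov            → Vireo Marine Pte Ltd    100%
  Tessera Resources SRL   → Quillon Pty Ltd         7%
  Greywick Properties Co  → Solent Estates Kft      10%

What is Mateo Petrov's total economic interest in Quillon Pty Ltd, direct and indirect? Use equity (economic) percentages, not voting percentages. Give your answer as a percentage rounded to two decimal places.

Mateo reaches Quillon along 4 paths.
Via Tessera: 100% × 7% = 7%.
Via Solent: 10% × 83% = 8.3%.
Via Vireo → Solent: 100% × 80% × 83% = 66.4%.
Via Greywick → Solent: 100% × 10% × 83% = 8.3%.
Total: 7% + 8.3% + 66.4% + 8.3% = 90%.
Rounded: 90.00%.

90.00%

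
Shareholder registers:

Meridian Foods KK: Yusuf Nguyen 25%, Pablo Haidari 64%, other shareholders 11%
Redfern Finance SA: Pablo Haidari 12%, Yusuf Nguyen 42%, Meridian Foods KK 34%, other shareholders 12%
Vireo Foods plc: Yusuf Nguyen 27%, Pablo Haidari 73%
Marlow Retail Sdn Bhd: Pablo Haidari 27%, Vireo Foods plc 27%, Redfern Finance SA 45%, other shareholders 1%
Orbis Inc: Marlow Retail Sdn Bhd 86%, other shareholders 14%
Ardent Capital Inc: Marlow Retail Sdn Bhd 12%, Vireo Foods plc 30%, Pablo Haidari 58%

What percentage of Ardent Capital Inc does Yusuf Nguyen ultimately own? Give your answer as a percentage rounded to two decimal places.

Yusuf reaches Ardent along 4 paths.
Via Vireo → Marlow: 27% × 27% × 12% = 0.8748%.
Via Redfern → Marlow: 42% × 45% × 12% = 2.268%.
Via Meridian → Redfern → Marlow: 25% × 34% × 45% × 12% = 0.459%.
Via Vireo: 27% × 30% = 8.1%.
Total: 0.8748% + 2.268% + 0.459% + 8.1% = 11.7018%.
Rounded: 11.70%.

11.70%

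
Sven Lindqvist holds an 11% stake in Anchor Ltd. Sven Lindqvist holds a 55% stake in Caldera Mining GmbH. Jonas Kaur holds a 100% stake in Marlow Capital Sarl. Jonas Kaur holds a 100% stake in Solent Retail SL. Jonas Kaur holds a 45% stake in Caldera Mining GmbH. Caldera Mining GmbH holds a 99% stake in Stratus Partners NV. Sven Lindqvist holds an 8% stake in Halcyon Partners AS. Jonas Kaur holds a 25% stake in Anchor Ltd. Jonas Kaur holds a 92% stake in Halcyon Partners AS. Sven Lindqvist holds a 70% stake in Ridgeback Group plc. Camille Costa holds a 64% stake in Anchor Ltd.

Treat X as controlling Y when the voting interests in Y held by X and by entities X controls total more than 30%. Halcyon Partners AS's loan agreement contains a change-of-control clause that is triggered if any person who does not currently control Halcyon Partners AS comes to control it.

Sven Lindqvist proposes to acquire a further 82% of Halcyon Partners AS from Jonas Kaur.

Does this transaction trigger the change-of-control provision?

Yes

The purchase adds only to Sven's holdings (Jonas's stake shrinks), so Sven is the only person who could newly come to control Halcyon.
Sven holds 55% of Caldera, so Sven controls Caldera.
Sven holds 70% of Ridgeback, so Sven controls Ridgeback.
Caldera holds 99% of Stratus, so Sven controls Stratus.
In Halcyon, Sven's side holds only 8%, not > 30%.
So before the transaction, Sven does not control Halcyon.
After the purchase, Sven's direct stake in Halcyon rises to 8% + 82% = 90%, and Jonas's stake falls to 10%.
Sven holds 90% of Halcyon, so Sven controls Halcyon.
Sven did not control Halcyon before and does after, so the clause is triggered.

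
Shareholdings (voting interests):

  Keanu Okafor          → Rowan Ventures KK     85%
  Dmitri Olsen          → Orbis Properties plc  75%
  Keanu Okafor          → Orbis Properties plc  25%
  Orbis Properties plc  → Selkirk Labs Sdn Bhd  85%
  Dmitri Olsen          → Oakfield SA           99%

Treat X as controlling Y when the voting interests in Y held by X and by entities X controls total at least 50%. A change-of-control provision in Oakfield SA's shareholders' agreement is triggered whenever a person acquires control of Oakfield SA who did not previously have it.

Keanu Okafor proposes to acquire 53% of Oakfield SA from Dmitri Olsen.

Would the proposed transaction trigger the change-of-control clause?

Yes

The purchase adds only to Keanu's holdings (Dmitri's stake shrinks), so Keanu is the only person who could newly come to control Oakfield.
Keanu holds 85% of Rowan, so Keanu controls Rowan.
Neither Keanu nor any entity Keanu controls holds any voting interest in Oakfield.
So before the transaction, Keanu does not control Oakfield.
After the purchase, Keanu holds 53% of Oakfield directly, and Dmitri's stake falls to 46%.
Keanu holds 53% of Oakfield, so Keanu controls Oakfield.
Keanu did not control Oakfield before and does after, so the clause is triggered.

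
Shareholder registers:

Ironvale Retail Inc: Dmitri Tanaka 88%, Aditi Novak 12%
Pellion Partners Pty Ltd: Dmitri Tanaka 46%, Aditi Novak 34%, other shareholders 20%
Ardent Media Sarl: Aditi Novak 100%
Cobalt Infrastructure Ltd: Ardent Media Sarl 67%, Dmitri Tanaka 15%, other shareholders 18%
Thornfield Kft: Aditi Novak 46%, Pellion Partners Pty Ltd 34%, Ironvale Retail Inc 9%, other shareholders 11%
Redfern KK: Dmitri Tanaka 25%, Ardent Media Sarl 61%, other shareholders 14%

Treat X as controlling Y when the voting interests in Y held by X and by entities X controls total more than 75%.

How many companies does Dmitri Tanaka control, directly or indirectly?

Dmitri holds 88% of Ironvale, so Dmitri controls Ironvale.
No other company's threshold is met.
Dmitri controls 1 company.

1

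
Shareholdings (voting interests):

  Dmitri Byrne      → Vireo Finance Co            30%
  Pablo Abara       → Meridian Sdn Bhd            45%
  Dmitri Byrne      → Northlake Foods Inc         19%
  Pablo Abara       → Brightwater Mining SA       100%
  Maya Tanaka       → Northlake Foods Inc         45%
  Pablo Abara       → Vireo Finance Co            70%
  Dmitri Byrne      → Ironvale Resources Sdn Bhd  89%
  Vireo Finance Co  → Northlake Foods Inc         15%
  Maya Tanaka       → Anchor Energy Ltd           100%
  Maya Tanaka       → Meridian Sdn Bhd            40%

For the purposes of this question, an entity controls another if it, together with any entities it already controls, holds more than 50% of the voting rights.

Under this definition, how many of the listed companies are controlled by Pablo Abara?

2

Pablo holds 70% of Vireo, so Pablo controls Vireo.
Pablo holds 100% of Brightwater, so Pablo controls Brightwater.
No other company's threshold is met.
Pablo controls 2 companies.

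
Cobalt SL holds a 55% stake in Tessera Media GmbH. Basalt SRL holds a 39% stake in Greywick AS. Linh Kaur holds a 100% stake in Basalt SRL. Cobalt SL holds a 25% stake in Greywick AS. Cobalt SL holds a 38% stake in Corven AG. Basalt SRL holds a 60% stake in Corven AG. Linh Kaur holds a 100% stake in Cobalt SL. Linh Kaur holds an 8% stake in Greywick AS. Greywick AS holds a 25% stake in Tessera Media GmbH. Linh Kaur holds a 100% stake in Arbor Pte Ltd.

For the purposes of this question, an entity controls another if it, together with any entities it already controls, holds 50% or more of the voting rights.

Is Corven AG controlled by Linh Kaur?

Yes

Linh holds 100% of Basalt, so Linh controls Basalt.
Linh holds 100% of Cobalt, so Linh controls Cobalt.
Basalt and Cobalt together hold 60% + 38% = 98% of Corven, so Linh controls Corven.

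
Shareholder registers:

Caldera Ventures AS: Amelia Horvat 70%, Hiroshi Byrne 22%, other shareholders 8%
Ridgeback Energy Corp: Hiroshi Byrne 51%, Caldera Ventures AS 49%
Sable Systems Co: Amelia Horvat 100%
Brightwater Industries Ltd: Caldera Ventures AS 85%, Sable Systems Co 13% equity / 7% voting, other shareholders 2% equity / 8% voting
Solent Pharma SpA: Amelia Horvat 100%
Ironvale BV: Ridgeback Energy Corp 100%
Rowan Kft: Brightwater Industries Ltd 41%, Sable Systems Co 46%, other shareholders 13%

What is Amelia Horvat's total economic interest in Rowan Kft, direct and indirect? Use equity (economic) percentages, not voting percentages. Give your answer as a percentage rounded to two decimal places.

Amelia reaches Rowan along 3 paths.
Via Caldera → Brightwater: 70% × 85% × 41% = 24.395%.
Via Sable → Brightwater: 100% × 13% × 41% = 5.33%.
Via Sable: 100% × 46% = 46%.
Total: 24.395% + 5.33% + 46% = 75.725%.
Rounded: 75.73%.

75.73%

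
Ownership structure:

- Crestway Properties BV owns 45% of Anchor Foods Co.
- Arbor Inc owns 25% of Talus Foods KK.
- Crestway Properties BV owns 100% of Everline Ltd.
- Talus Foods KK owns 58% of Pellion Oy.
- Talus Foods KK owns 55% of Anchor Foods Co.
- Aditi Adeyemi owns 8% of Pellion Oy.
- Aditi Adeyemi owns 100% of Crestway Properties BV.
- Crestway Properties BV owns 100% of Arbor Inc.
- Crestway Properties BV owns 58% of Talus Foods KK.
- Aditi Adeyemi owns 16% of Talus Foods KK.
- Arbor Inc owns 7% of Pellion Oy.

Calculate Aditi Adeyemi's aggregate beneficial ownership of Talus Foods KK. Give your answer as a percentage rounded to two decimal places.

99.00%

Aditi reaches Talus along 3 paths.
Via Crestway → Arbor: 100% × 100% × 25% = 25%.
Direct stake: 16% = 16%.
Via Crestway: 100% × 58% = 58%.
Total: 25% + 16% + 58% = 99%.
Rounded: 99.00%.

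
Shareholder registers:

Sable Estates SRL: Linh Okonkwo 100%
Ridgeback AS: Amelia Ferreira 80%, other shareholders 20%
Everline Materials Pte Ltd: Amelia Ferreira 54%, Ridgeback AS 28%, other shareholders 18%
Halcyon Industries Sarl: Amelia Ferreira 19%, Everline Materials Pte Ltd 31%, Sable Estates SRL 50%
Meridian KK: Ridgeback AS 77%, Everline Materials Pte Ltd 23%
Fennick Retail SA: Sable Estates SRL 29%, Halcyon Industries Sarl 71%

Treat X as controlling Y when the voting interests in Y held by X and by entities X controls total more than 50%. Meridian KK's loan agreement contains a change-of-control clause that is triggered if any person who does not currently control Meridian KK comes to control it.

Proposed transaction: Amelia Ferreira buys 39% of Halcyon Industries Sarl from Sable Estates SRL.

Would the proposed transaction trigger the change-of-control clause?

No

The purchase adds only to Amelia's holdings (Sable's stake shrinks), so Amelia is the only person who could newly come to control Meridian.
Amelia holds 80% of Ridgeback, so Amelia controls Ridgeback.
Amelia and Ridgeback together hold 54% + 28% = 82% of Everline, so Amelia controls Everline.
Ridgeback and Everline together hold 77% + 23% = 100% of Meridian, so Amelia controls Meridian.
So Amelia already controls Meridian before the transaction.
After the purchase, Amelia's direct stake in Halcyon rises to 19% + 39% = 58%, and Sable's stake falls to 11%.
Amelia controlled Meridian already, so this is not a new person acquiring control; every other person's position is unchanged or reduced.
No new person acquires control, so the clause is not triggered.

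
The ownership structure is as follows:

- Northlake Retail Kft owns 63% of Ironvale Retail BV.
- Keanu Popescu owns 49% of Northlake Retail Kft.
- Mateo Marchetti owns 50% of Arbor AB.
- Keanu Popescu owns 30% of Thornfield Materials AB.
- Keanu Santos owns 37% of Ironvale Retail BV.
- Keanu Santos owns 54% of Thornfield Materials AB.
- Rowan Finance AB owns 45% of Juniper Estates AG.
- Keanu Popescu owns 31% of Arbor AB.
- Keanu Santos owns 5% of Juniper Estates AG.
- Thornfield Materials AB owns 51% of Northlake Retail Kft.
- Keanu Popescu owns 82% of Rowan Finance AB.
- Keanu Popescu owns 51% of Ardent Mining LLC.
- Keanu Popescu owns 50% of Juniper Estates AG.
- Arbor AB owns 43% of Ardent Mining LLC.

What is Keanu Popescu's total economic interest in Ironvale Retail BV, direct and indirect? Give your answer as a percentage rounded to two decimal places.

40.51%

Keanu Popescu reaches Ironvale along 2 paths.
Via Thornfield → Northlake: 30% × 51% × 63% = 9.639%.
Via Northlake: 49% × 63% = 30.87%.
Total: 9.639% + 30.87% = 40.509%.
Rounded: 40.51%.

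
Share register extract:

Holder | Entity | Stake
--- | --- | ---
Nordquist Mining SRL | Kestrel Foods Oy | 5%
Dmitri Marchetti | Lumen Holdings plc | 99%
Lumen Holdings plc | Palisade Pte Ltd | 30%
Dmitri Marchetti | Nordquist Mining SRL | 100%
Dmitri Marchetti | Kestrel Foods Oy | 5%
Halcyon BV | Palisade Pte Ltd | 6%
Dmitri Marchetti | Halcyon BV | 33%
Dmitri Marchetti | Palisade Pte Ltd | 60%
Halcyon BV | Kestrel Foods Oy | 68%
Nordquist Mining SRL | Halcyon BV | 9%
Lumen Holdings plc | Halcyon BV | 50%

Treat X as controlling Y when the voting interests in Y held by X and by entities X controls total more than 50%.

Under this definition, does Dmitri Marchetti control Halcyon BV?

Yes

Dmitri holds 100% of Nordquist, so Dmitri controls Nordquist.
Dmitri holds 99% of Lumen, so Dmitri controls Lumen.
Lumen and Dmitri and Nordquist together hold 50% + 33% + 9% = 92% of Halcyon, so Dmitri controls Halcyon.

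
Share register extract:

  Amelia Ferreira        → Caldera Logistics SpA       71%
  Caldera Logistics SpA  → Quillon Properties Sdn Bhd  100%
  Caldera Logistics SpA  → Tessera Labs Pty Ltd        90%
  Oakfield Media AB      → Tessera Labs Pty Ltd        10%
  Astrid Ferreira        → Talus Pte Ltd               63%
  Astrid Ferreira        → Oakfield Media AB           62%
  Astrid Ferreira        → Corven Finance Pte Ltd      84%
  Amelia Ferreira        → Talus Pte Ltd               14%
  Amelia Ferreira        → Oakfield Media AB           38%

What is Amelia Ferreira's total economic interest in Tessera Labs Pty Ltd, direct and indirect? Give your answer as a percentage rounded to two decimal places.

67.70%

Amelia reaches Tessera along 2 paths.
Via Caldera: 71% × 90% = 63.9%.
Via Oakfield: 38% × 10% = 3.8%.
Total: 63.9% + 3.8% = 67.7%.
Rounded: 67.70%.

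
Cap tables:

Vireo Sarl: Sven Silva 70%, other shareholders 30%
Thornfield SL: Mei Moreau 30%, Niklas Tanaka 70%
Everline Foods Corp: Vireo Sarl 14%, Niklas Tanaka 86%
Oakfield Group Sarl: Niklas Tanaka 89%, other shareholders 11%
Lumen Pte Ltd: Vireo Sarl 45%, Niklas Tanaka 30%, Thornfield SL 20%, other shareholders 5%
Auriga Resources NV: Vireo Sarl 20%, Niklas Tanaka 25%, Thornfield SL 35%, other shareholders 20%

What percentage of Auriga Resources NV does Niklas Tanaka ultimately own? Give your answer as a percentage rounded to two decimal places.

Niklas reaches Auriga along 2 paths.
Direct stake: 25% = 25%.
Via Thornfield: 70% × 35% = 24.5%.
Total: 25% + 24.5% = 49.5%.
Rounded: 49.50%.

49.50%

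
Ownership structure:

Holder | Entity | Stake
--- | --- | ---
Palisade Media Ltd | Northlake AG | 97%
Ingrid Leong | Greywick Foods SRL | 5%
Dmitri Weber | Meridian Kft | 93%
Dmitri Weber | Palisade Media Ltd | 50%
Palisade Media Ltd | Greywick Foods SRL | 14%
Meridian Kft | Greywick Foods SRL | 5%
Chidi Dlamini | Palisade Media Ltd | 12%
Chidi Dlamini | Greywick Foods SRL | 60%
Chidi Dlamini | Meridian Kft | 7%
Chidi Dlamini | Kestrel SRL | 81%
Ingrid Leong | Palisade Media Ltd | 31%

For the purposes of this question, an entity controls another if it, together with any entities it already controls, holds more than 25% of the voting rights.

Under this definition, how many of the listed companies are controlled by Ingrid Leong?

Ingrid holds 31% of Palisade, so Ingrid controls Palisade.
Palisade holds 97% of Northlake, so Ingrid controls Northlake.
No other company's threshold is met.
Ingrid controls 2 companies.

2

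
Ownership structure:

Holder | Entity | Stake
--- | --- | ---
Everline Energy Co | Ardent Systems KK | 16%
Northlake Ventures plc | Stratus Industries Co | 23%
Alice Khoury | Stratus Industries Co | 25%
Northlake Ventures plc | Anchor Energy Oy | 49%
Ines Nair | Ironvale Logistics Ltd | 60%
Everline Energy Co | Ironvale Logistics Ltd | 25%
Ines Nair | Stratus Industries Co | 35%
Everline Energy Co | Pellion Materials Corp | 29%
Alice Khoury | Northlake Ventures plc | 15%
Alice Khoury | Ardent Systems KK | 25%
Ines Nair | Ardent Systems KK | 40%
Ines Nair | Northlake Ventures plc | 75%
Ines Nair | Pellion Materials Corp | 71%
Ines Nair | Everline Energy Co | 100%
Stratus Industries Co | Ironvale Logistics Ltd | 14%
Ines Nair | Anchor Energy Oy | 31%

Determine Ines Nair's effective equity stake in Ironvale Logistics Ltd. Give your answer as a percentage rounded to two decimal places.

Ines reaches Ironvale along 4 paths.
Direct stake: 60% = 60%.
Via Everline: 100% × 25% = 25%.
Via Northlake → Stratus: 75% × 23% × 14% = 2.415%.
Via Stratus: 35% × 14% = 4.9%.
Total: 60% + 25% + 2.415% + 4.9% = 92.315%.
Rounded: 92.32%.

92.32%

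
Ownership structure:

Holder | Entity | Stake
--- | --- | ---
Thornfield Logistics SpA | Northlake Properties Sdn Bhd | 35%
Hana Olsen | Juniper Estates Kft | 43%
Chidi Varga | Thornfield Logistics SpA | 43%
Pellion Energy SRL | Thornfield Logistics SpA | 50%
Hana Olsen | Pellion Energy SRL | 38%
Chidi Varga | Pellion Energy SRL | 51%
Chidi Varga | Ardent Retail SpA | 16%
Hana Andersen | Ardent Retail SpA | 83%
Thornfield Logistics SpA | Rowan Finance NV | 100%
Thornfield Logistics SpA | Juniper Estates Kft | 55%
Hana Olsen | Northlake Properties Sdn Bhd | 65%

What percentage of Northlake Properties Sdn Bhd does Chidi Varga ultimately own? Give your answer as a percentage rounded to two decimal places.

23.98%

Chidi reaches Northlake along 2 paths.
Via Pellion → Thornfield: 51% × 50% × 35% = 8.925%.
Via Thornfield: 43% × 35% = 15.05%.
Total: 8.925% + 15.05% = 23.975%.
Rounded: 23.98%.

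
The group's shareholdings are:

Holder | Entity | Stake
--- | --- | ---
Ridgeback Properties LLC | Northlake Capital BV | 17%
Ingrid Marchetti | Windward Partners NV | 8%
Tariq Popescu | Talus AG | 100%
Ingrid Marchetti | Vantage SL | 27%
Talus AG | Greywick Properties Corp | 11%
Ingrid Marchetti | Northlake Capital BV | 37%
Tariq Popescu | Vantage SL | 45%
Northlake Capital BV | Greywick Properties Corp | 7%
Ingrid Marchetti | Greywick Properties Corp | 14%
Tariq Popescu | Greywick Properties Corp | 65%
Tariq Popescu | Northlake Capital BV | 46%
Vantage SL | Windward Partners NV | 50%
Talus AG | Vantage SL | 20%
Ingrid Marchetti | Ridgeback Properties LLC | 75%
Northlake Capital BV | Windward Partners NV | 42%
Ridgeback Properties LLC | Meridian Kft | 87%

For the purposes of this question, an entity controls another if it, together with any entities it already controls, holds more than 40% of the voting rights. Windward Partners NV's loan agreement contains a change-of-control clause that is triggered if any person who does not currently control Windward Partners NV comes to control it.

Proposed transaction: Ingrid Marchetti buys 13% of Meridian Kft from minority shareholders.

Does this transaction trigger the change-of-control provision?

The purchase changes only Ingrid's holdings, so Ingrid is the only person who could newly come to control Windward.
Ingrid holds 75% of Ridgeback, so Ingrid controls Ridgeback.
Ingrid and Ridgeback together hold 37% + 17% = 54% of Northlake, so Ingrid controls Northlake.
Northlake and Ingrid together hold 42% + 8% = 50% of Windward, so Ingrid controls Windward.
So Ingrid already controls Windward before the transaction.
After the purchase, Ingrid holds 13% of Meridian directly.
Ingrid controlled Windward already, so this is not a new person acquiring control; every other person's position is unchanged or reduced.
No new person acquires control, so the clause is not triggered.

No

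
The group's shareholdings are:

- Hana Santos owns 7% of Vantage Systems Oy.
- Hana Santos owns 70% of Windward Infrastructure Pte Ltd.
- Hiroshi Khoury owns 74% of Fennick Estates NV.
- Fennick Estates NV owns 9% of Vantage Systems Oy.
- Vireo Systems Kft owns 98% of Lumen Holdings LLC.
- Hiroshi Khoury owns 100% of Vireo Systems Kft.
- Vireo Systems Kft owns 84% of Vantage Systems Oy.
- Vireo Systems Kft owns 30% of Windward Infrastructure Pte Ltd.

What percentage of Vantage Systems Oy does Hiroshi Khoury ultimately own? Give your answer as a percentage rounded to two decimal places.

90.66%

Hiroshi reaches Vantage along 2 paths.
Via Vireo: 100% × 84% = 84%.
Via Fennick: 74% × 9% = 6.66%.
Total: 84% + 6.66% = 90.66%.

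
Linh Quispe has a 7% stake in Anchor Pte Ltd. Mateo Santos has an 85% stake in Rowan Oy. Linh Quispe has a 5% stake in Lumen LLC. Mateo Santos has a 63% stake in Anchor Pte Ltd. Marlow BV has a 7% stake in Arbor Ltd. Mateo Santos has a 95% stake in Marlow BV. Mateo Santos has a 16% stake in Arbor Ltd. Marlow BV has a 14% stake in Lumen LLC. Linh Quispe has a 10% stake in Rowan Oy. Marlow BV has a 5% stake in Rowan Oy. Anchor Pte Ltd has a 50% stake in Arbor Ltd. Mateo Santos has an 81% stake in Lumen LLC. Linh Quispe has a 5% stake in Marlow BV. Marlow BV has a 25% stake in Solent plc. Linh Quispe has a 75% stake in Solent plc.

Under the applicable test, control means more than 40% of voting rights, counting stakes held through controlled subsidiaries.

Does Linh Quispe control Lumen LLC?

No

Linh holds 75% of Solent, so Linh controls Solent.
In Lumen, Linh's side holds only 5%, not > 40%.
So Linh does not control Lumen.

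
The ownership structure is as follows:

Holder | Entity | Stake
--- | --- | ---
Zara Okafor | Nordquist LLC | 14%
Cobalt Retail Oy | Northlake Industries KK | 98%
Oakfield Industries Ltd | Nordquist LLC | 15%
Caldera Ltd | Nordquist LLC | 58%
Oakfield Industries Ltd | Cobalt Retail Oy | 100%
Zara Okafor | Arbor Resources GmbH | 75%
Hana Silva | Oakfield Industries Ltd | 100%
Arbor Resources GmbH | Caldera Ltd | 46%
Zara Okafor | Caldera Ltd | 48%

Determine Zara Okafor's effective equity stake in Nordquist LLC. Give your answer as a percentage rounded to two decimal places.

Zara reaches Nordquist along 3 paths.
Via Arbor → Caldera: 75% × 46% × 58% = 20.01%.
Via Caldera: 48% × 58% = 27.84%.
Direct stake: 14% = 14%.
Total: 20.01% + 27.84% + 14% = 61.85%.

61.85%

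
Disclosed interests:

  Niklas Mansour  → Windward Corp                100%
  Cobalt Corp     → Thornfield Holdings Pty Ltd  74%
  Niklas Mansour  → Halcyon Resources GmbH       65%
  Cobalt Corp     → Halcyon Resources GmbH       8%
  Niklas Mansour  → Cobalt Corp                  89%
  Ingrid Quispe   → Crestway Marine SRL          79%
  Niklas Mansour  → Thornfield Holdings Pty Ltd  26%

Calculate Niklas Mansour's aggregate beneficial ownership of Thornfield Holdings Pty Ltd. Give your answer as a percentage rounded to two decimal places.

Niklas reaches Thornfield along 2 paths.
Direct stake: 26% = 26%.
Via Cobalt: 89% × 74% = 65.86%.
Total: 26% + 65.86% = 91.86%.

91.86%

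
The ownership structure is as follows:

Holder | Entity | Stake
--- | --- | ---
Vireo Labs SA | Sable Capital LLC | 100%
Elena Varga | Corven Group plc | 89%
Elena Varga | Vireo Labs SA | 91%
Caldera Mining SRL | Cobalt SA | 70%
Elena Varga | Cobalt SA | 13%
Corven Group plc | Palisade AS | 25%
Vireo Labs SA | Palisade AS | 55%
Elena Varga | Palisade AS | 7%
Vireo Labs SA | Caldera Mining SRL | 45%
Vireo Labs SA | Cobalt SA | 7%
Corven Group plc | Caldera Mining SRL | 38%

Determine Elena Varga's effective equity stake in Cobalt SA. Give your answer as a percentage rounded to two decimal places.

71.71%

Elena reaches Cobalt along 4 paths.
Via Corven → Caldera: 89% × 38% × 70% = 23.674%.
Via Vireo → Caldera: 91% × 45% × 70% = 28.665%.
Direct stake: 13% = 13%.
Via Vireo: 91% × 7% = 6.37%.
Total: 23.674% + 28.665% + 13% + 6.37% = 71.709%.
Rounded: 71.71%.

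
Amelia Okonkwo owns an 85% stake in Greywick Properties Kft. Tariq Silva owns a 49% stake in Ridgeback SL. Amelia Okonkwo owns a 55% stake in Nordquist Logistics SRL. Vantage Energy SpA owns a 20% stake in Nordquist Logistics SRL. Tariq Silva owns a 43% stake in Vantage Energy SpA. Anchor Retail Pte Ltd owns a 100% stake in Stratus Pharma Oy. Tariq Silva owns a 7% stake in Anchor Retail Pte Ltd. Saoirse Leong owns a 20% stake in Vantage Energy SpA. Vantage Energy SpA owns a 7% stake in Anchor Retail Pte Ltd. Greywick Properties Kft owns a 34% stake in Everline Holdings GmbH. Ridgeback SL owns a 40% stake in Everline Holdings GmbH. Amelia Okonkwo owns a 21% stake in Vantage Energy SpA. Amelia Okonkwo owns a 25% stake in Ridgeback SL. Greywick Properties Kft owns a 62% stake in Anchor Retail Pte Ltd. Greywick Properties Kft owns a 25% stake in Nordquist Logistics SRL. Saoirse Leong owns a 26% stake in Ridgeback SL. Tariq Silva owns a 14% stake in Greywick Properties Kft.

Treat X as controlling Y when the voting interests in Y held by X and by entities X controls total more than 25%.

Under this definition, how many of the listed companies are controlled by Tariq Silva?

3

Tariq holds 43% of Vantage, so Tariq controls Vantage.
Tariq holds 49% of Ridgeback, so Tariq controls Ridgeback.
Ridgeback holds 40% of Everline, so Tariq controls Everline.
No other company's threshold is met.
Tariq controls 3 companies.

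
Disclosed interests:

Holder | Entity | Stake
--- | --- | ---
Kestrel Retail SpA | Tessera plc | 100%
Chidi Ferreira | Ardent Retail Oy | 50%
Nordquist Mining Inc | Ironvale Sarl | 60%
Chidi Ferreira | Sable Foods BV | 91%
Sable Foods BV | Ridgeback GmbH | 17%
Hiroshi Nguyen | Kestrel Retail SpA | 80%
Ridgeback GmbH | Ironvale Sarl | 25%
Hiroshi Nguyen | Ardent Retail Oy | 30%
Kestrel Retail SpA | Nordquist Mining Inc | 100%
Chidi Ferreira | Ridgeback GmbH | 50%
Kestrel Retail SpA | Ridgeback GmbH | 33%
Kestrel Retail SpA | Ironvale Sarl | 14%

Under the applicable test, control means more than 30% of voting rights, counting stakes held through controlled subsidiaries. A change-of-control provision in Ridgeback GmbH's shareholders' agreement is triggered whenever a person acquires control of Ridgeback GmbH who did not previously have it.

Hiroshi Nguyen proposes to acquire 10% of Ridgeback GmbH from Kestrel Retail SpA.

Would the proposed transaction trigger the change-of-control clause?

The purchase adds only to Hiroshi's holdings (Kestrel's stake shrinks), so Hiroshi is the only person who could newly come to control Ridgeback.
Hiroshi holds 80% of Kestrel, so Hiroshi controls Kestrel.
Kestrel holds 33% of Ridgeback, so Hiroshi controls Ridgeback.
So Hiroshi already controls Ridgeback before the transaction.
After the purchase, Hiroshi holds 10% of Ridgeback directly, and Kestrel's stake falls to 23%.
Hiroshi controlled Ridgeback already, so this is not a new person acquiring control; every other person's position is unchanged or reduced.
No new person acquires control, so the clause is not triggered.

No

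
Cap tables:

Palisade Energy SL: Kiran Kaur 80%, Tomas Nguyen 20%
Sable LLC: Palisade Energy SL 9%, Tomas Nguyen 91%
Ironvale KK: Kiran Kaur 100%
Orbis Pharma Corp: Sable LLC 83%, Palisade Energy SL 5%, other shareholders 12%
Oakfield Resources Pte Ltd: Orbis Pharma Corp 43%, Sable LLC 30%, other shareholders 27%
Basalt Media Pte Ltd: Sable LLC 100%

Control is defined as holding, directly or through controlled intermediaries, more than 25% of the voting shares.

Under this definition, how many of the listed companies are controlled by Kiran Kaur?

2

Kiran holds 80% of Palisade, so Kiran controls Palisade.
Kiran holds 100% of Ironvale, so Kiran controls Ironvale.
No other company's threshold is met.
Kiran controls 2 companies.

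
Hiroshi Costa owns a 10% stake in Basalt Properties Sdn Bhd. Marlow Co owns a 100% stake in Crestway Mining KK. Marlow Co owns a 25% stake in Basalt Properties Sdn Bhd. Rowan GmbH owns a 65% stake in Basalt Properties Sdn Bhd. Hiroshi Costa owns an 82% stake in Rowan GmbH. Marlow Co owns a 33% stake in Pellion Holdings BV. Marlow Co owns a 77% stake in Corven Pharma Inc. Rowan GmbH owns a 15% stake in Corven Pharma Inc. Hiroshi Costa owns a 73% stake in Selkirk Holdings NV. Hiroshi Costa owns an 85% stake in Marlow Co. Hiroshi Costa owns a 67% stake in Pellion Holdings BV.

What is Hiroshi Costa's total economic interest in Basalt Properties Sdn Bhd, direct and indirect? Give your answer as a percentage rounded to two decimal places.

84.55%

Hiroshi reaches Basalt along 3 paths.
Direct stake: 10% = 10%.
Via Marlow: 85% × 25% = 21.25%.
Via Rowan: 82% × 65% = 53.3%.
Total: 10% + 21.25% + 53.3% = 84.55%.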